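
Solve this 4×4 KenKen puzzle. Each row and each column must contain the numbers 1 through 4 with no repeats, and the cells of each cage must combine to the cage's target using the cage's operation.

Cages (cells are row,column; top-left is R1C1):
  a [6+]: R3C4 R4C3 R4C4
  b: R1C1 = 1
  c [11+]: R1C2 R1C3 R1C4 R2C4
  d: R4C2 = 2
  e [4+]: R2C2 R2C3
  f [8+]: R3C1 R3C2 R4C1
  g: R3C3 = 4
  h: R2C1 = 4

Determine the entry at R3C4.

Cage b is given; hence R1C1 = 1.
H is a freebie, leaving R2C1 = 4.
Cage g is a single given cell, which forces R3C3 = 4.
Cage d is given; hence R4C2 = 2.
The 4 cells of cage c must have sum 11, which forces R1C3 = 2.
The 4 cells of cage c must have sum 11, so R2C4 = 2.
Cage f has sum 8, leaving R3C1 = 2.
Cage f needs sum 8, which forces R3C2 = 3.
Column 4 already has 2, which forces R3C4 = 1.
Row 4 already has 2; hence R4C1 = 3.
3 is placed in row 4, so R4C3 = 1.
3 is placed in row 4, which forces R4C4 = 4.
Column 2 now contains 3; hence R1C2 = 4.
Column 4 now contains 4, so R1C4 = 3.
Column 2 now contains 3, so R2C2 = 1.
1 is placed in column 3, which forces R2C3 = 3.
Filled in: 1 4 2 3 / 4 1 3 2 / 2 3 4 1 / 3 2 1 4.

1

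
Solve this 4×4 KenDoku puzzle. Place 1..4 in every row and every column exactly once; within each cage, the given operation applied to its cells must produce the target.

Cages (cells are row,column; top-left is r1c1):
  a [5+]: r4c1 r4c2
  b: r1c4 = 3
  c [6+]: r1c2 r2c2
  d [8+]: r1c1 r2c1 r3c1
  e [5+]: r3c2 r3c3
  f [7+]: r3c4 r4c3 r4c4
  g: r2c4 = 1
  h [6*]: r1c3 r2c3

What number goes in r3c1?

3

Cage b is a single given cell; hence r1c4 = 3.
Cage g is a single given cell, leaving r2c4 = 1.
Row 1 already has 3, leaving r1c3 = 2.
Cage h's pair has product 6, which forces r2c3 = 3.
The 3 cells of cage f must have sum 7; hence r4c3 = 1.
Cage d has sum 8, leaving r1c1 = 1.
Row 1 now contains 2, so r1c2 = 4.
Row 2 now contains 3, which forces r2c1 = 4.
Cage c needs two cells with sum 6, leaving r2c2 = 2.
Cage d has sum 8; hence r3c1 = 3.
Cage e's pair has sum 5, so r3c2 = 1.
Column 3 now contains 1, so r3c3 = 4.
Row 3 now contains 4; hence r3c4 = 2.
Column 1 already has 3, leaving r4c1 = 2.
Column 2 now contains 2, so r4c2 = 3.
Column 4 now contains 2; hence r4c4 = 4.
Completed grid: 1 4 2 3 / 4 2 3 1 / 3 1 4 2 / 2 3 1 4.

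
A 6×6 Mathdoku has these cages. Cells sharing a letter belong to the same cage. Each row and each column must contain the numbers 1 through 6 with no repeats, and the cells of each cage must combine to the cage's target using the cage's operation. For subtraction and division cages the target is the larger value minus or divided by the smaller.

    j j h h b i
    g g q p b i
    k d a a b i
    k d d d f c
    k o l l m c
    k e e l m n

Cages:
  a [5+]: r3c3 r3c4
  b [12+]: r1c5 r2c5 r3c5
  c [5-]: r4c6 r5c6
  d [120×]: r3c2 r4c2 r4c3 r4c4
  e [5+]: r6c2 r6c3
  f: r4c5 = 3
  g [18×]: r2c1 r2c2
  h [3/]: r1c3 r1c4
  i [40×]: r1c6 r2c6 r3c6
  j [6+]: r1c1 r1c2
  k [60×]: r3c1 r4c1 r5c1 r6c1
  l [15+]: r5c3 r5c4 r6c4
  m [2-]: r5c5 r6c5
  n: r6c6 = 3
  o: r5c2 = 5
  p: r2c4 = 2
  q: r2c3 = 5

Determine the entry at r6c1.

5

Cage q is given, which forces r2c3 = 5.
P is a freebie; hence r2c4 = 2.
Row 2 now contains 2, which forces r2c6 = 4.
Cage f is a single given cell; hence r4c5 = 3.
O is a freebie, so r5c2 = 5.
Cage n is given; hence r6c6 = 3.
The 4 cells of cage d must have product 120, leaving r4c4 = 5.
Column 4 already has 5, so r6c4 = 6.
The 3 cells of cage l must have sum 15; hence r5c3 = 6.
Cage l needs sum 15, which forces r5c4 = 3.
Row 5 now contains 6, leaving r5c6 = 1.
Cage h's pair has quotient 3, so r1c3 = 3.
3 is placed in column 4, leaving r1c4 = 1.
1 is placed in column 4, so r3c4 = 4.
Column 6 already has 1, so r4c6 = 6.
Row 3 now contains 4, so r3c3 = 1.
Row 4 now contains 6, leaving r4c1 = 1.
The 4 cells of cage k must have product 60, leaving r6c1 = 5.
1 is placed in column 3, leaving r6c3 = 4.
Row 6 now contains 4, leaving r6c5 = 2.
Cage b needs sum 12, which forces r2c5 = 1.
Cage d has product 120, which forces r3c2 = 3.
Cage d has product 120, so r4c2 = 4.
4 is placed in column 3; hence r4c3 = 2.
Column 5 now contains 2, which forces r5c5 = 4.
Row 6 now contains 4; hence r6c2 = 1.
Cage j's pair has sum 6, so r1c1 = 4.
Column 2 now contains 4, so r1c2 = 2.
2 is placed in row 1, so r1c6 = 5.
Cage g needs two cells with product 18, which forces r2c1 = 3.
Column 2 now contains 3, so r2c2 = 6.
Row 3 now contains 3, which forces r3c1 = 6.
Row 3 now contains 6, so r3c5 = 5.
Column 6 now contains 5; hence r3c6 = 2.
4 is placed in row 5, which forces r5c1 = 2.
5 is placed in row 1; hence r1c5 = 6.
The full grid is 4 2 3 1 6 5 / 3 6 5 2 1 4 / 6 3 1 4 5 2 / 1 4 2 5 3 6 / 2 5 6 3 4 1 / 5 1 4 6 2 3.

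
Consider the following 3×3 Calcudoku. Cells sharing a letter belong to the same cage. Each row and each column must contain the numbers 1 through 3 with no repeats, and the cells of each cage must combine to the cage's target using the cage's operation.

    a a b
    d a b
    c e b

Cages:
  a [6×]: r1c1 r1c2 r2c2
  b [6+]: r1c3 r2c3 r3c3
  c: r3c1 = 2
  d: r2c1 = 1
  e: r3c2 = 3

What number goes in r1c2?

Cage d is given, so r2c1 = 1.
Cage c is given, so r3c1 = 2.
Cage e is given, leaving r3c2 = 3.
3 is placed in row 3; hence r3c3 = 1.
2 is placed in column 1; hence r1c1 = 3.
Cage a needs product 6, so r1c2 = 1.
3 is placed in row 1, which forces r1c3 = 2.
3 is placed in column 2, which forces r2c2 = 2.
2 is placed in column 3; hence r2c3 = 3.
Completed grid: 3 1 2 / 1 2 3 / 2 3 1.

1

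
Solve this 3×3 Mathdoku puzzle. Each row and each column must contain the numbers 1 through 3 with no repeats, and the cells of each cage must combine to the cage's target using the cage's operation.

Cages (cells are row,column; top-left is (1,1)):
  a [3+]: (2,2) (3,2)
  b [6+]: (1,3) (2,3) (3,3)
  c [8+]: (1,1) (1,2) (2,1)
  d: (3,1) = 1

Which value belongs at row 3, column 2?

Cage c has sum 8; hence (1,1) = 2.
The 3 cells of cage c must have sum 8, leaving (1,2) = 3.
Row 1 now contains 3, leaving (1,3) = 1.
The 3 cells of cage c must have sum 8, which forces (2,1) = 3.
Row 2 already has 3, which forces (2,3) = 2.
D is a freebie, so (3,1) = 1.
1 is placed in row 3; hence (3,2) = 2.
2 is placed in column 3, leaving (3,3) = 3.
2 is placed in row 2, leaving (2,2) = 1.
The full grid is 2 3 1 / 3 1 2 / 1 2 3.

2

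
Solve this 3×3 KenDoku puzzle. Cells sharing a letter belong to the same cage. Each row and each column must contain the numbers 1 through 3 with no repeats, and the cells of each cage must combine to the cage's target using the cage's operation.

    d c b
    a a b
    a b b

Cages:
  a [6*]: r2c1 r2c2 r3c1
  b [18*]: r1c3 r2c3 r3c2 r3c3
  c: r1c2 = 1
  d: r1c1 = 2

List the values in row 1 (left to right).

2 1 3

Cage d is a single given cell, so r1c1 = 2.
Cage c is given; hence r1c2 = 1.
Row 1 now contains 1; hence r1c3 = 3.
The 4 cells of cage b must have product 18; hence r3c2 = 3.
Cage a has product 6, which forces r2c1 = 3.
Column 2 already has 3; hence r2c2 = 2.
2 is placed in row 2, so r2c3 = 1.
Row 3 already has 3, so r3c1 = 1.
Column 3 now contains 1; hence r3c3 = 2.
Filled in: 2 1 3 / 3 2 1 / 1 3 2.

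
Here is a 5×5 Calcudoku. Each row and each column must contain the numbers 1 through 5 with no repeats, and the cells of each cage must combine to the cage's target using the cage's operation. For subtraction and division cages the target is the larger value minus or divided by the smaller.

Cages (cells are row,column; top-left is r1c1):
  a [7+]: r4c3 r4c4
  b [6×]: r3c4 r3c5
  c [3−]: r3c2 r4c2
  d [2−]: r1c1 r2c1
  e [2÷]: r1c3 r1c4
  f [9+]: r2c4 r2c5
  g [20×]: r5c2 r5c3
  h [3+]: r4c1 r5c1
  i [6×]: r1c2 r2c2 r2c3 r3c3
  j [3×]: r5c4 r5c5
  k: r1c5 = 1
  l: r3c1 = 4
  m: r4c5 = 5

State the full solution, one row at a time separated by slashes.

5 3 4 2 1 / 3 1 2 5 4 / 4 5 1 3 2 / 1 2 3 4 5 / 2 4 5 1 3

Cage k is a single given cell; hence r1c5 = 1.
L is a freebie, so r3c1 = 4.
Cage m is a single given cell, leaving r4c5 = 5.
Column 5 already has 1; hence r5c5 = 3.
Cage i needs product 6; hence r2c2 = 1.
Cage f needs two cells with sum 9, leaving r2c4 = 5.
5 is placed in column 5; hence r2c5 = 4.
Column 2 already has 1, so r3c2 = 5.
The 4 cells of cage i must have product 6, so r3c3 = 1.
The two cells of cage b must have product 6, which forces r3c4 = 3.
3 is placed in column 5; hence r3c5 = 2.
Column 4 now contains 3, leaving r4c4 = 4.
Column 2 now contains 5; hence r5c2 = 4.
4 is placed in row 5, which forces r5c3 = 5.
3 is placed in row 5, leaving r5c4 = 1.
Cage d's pair has difference 2, leaving r1c1 = 5.
Cage e's pair has quotient 2, leaving r1c3 = 4.
4 is placed in column 4, so r1c4 = 2.
Row 2 now contains 5, so r2c1 = 3.
Row 2 already has 3, leaving r2c3 = 2.
Cage h's pair has sum 3, so r4c1 = 1.
4 is placed in row 4, which forces r4c2 = 2.
4 is placed in row 4; hence r4c3 = 3.
Row 5 now contains 1, so r5c1 = 2.
Row 1 now contains 2, leaving r1c2 = 3.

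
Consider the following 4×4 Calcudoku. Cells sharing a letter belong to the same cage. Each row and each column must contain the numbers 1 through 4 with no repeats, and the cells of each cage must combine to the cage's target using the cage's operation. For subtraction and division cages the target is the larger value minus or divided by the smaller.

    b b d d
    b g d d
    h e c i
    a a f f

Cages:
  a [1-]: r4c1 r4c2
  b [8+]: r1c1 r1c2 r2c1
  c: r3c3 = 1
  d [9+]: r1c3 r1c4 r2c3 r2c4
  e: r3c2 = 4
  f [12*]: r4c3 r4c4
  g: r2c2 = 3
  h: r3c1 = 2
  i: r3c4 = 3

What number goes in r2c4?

Cage g is a single given cell, leaving r2c2 = 3.
Cage h is given, so r3c1 = 2.
Cage e is a single given cell, leaving r3c2 = 4.
Cage c is a single given cell, so r3c3 = 1.
I is a freebie; hence r3c4 = 3.
Column 4 already has 3, leaving r4c4 = 4.
Cage b needs sum 8, which forces r1c1 = 3.
Cage b needs sum 8; hence r1c2 = 1.
Row 1 now contains 1; hence r1c4 = 2.
Cage b needs sum 8, which forces r2c1 = 4.
4 is placed in row 2, which forces r2c3 = 2.
2 is placed in column 4, which forces r2c4 = 1.
3 is placed in column 1, so r4c1 = 1.
Cage a needs two cells with difference 1, leaving r4c2 = 2.
Row 4 now contains 4, which forces r4c3 = 3.
2 is placed in row 1, so r1c3 = 4.
Completed grid: 3 1 4 2 / 4 3 2 1 / 2 4 1 3 / 1 2 3 4.

1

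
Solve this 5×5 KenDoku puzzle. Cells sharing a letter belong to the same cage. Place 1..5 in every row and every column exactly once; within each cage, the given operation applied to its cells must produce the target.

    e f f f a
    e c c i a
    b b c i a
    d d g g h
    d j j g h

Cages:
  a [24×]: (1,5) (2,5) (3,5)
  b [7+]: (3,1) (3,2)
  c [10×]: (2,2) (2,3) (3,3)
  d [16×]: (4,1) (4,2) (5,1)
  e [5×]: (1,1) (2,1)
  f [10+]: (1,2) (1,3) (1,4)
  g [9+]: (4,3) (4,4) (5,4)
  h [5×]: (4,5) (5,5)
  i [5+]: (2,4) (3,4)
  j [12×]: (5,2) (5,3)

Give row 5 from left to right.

The only place for 3 in column 1 is (3,1).
Cage b needs two cells with sum 7, leaving (3,2) = 4.
Row 3 already has 4, which forces (3,5) = 2.
4 is placed in column 2, so (4,2) = 2.
4 is placed in column 2, leaving (5,2) = 3.
Row 5 now contains 3; hence (5,3) = 4.
Cage c needs product 10, so (2,3) = 2.
Cage i's pair has sum 5, leaving (2,4) = 4.
Row 2 now contains 4; hence (2,5) = 3.
2 is placed in row 3; hence (3,4) = 1.
Cage d has product 16, so (4,1) = 4.
Row 5 now contains 4, so (5,1) = 2.
2 is placed in row 5; hence (5,4) = 5.
5 is placed in row 5, so (5,5) = 1.
The 3 cells of cage f must have sum 10; hence (1,2) = 5.
Cage f has sum 10; hence (1,3) = 3.
Cage f has sum 10; hence (1,4) = 2.
3 is placed in column 5, so (1,5) = 4.
The 3 cells of cage c must have product 10; hence (2,2) = 1.
Row 3 already has 1, which forces (3,3) = 5.
Cage g needs sum 9; hence (4,3) = 1.
Column 4 now contains 5, leaving (4,4) = 3.
1 is placed in column 5; hence (4,5) = 5.
Row 1 now contains 5, so (1,1) = 1.
Row 2 already has 1, which forces (2,1) = 5.
Filled in: 1 5 3 2 4 / 5 1 2 4 3 / 3 4 5 1 2 / 4 2 1 3 5 / 2 3 4 5 1.

2 3 4 5 1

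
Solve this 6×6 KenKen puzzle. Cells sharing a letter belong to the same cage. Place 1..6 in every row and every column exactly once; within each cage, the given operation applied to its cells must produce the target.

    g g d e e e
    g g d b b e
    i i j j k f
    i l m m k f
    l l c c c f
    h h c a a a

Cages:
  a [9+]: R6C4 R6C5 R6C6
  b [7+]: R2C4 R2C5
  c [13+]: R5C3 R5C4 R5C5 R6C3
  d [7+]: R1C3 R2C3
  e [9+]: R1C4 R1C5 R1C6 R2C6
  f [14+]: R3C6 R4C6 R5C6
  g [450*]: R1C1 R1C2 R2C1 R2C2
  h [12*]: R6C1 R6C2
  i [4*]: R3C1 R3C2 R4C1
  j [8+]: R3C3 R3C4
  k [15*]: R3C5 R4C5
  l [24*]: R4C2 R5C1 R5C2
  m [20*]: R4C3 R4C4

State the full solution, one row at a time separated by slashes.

Row 3 needs a 4, and only R3C1 is open for it.
The 3 cells of cage i must have product 4, so R3C2 = 1.
Cage i has product 4, which forces R4C1 = 1.
Row 4 needs a 2, and only R4C2 is open for it.
In row 4, 6 can only go at R4C6, so R4C6 = 6.
In row 4, 3 can only go at R4C5, so R4C5 = 3.
Column 5 now contains 3, so R3C5 = 5.
5 is placed in row 3, which forces R3C6 = 3.
Column 6 now contains 3, which forces R5C6 = 5.
In row 6, 5 can only go at R6C3, so R6C3 = 5.
Column 3 already has 5, so R4C3 = 4.
Cage m needs two cells with product 20, so R4C4 = 5.
Row 2 needs a 2, and only R2C6 is open for it.
Row 2 needs a 4, and only R2C5 is open for it.
Cage b needs two cells with sum 7, so R2C4 = 3.
Cage c has sum 13, which forces R5C3 = 3.
Cage c needs sum 13; hence R5C4 = 4.
Column 5 now contains 4; hence R5C5 = 1.
Cage e has sum 9; hence R1C4 = 1.
1 is placed in column 5, which forces R1C5 = 2.
Cage e has sum 9, which forces R1C6 = 4.
3 is placed in row 5; hence R5C1 = 2.
Row 5 now contains 4; hence R5C2 = 6.
2 is placed in column 1, leaving R6C1 = 3.
Column 2 already has 6, so R6C2 = 4.
2 is placed in column 5; hence R6C5 = 6.
Cage a needs sum 9, which forces R6C6 = 1.
Column 1 now contains 3, which forces R1C1 = 5.
Cage g needs product 450; hence R1C2 = 3.
Row 1 already has 1; hence R1C3 = 6.
Cage g has product 450, which forces R2C1 = 6.
Column 2 already has 6, leaving R2C2 = 5.
Cage d needs two cells with sum 7, which forces R2C3 = 1.
Column 3 now contains 6, so R3C3 = 2.
Row 3 already has 2, leaving R3C4 = 6.
Row 6 now contains 6, leaving R6C4 = 2.

5 3 6 1 2 4 / 6 5 1 3 4 2 / 4 1 2 6 5 3 / 1 2 4 5 3 6 / 2 6 3 4 1 5 / 3 4 5 2 6 1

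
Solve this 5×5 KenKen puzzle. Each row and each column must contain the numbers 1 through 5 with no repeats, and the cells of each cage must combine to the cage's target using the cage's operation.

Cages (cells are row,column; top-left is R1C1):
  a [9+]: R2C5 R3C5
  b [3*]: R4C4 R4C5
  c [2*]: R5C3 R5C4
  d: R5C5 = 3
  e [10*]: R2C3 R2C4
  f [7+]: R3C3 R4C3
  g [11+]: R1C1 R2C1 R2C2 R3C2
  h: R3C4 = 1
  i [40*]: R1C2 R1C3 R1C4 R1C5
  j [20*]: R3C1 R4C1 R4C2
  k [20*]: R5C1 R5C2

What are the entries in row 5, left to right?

4 5 1 2 3

Cage h is given, which forces R3C4 = 1.
Column 4 now contains 1, which forces R4C4 = 3.
Row 4 now contains 3, leaving R4C5 = 1.
Column 4 now contains 1, which forces R5C4 = 2.
Cage d is a single given cell, so R5C5 = 3.
Cage e needs two cells with product 10, which forces R2C3 = 2.
2 is placed in column 4, which forces R2C4 = 5.
Row 2 already has 5, which forces R2C5 = 4.
Cage j needs product 20, leaving R3C1 = 2.
Column 5 now contains 4, leaving R3C5 = 5.
Cage j has product 20; hence R4C1 = 5.
Cage j needs product 20, which forces R4C2 = 2.
Row 4 now contains 5, leaving R4C3 = 4.
Column 1 now contains 5, leaving R5C1 = 4.
4 is placed in row 5; hence R5C2 = 5.
2 is placed in row 5; hence R5C3 = 1.
Cage g needs sum 11, leaving R1C1 = 3.
Cage i needs product 40, so R1C2 = 1.
1 is placed in column 3, which forces R1C3 = 5.
Column 4 now contains 5, leaving R1C4 = 4.
Column 5 already has 5, so R1C5 = 2.
The 4 cells of cage g must have sum 11; hence R2C1 = 1.
Cage g needs sum 11, which forces R2C2 = 3.
Cage g has sum 11; hence R3C2 = 4.
Row 3 now contains 5, leaving R3C3 = 3.
The full grid is 3 1 5 4 2 / 1 3 2 5 4 / 2 4 3 1 5 / 5 2 4 3 1 / 4 5 1 2 3.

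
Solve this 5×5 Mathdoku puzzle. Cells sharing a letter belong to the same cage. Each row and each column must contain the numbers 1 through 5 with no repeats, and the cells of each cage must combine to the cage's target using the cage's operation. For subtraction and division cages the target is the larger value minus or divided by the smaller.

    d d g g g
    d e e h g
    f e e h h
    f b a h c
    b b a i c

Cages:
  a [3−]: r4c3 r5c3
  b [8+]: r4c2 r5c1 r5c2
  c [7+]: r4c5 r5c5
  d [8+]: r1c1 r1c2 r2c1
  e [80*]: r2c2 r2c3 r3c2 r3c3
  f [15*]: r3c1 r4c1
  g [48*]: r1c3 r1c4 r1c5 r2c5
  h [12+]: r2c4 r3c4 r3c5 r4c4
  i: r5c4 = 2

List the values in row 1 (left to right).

2 5 3 4 1

I is a freebie, so r5c4 = 2.
Column 3 needs a 3, and only r1c3 is open for it.
Cage g has product 48, which forces r1c4 = 4.
The 4 cells of cage g must have product 48, leaving r1c5 = 1.
The 4 cells of cage g must have product 48; hence r2c5 = 4.
Cage d has sum 8, leaving r2c1 = 1.
The 4 cells of cage h must have sum 12, which forces r3c5 = 3.
Cage c's pair has sum 7; hence r4c5 = 2.
Cage c's pair has sum 7; hence r5c5 = 5.
Row 3 already has 3, leaving r3c1 = 5.
5 is placed in row 3, which forces r3c4 = 1.
Cage f's pair has product 15; hence r4c1 = 3.
3 is placed in row 4, which forces r4c4 = 5.
Column 1 already has 3, so r5c1 = 4.
4 is placed in row 5, leaving r5c3 = 1.
5 is placed in column 1; hence r1c1 = 2.
Cage d needs sum 8; hence r1c2 = 5.
5 is placed in column 2; hence r2c2 = 2.
Row 2 now contains 2; hence r2c3 = 5.
Column 4 now contains 5; hence r2c4 = 3.
Column 2 now contains 2, so r3c2 = 4.
4 is placed in row 3; hence r3c3 = 2.
The 3 cells of cage b must have sum 8, which forces r4c2 = 1.
Column 3 already has 1; hence r4c3 = 4.
1 is placed in row 5, leaving r5c2 = 3.
The full grid is 2 5 3 4 1 / 1 2 5 3 4 / 5 4 2 1 3 / 3 1 4 5 2 / 4 3 1 2 5.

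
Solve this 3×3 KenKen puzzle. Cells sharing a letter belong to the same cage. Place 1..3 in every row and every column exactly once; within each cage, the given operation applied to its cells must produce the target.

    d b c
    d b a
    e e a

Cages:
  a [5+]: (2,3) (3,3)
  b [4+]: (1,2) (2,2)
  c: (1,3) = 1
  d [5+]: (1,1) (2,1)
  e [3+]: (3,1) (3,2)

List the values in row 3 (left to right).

C is a freebie, which forces (1,3) = 1.
Row 1 already has 1, leaving (1,2) = 3.
Cage b needs two cells with sum 4, which forces (2,2) = 1.
Column 2 now contains 1, which forces (3,2) = 2.
Row 3 already has 2; hence (3,3) = 3.
Row 1 already has 3; hence (1,1) = 2.
Cage d needs two cells with sum 5, leaving (2,1) = 3.
Column 3 already has 3, leaving (2,3) = 2.
Row 3 already has 2, leaving (3,1) = 1.
Filled in: 2 3 1 / 3 1 2 / 1 2 3.

1 2 3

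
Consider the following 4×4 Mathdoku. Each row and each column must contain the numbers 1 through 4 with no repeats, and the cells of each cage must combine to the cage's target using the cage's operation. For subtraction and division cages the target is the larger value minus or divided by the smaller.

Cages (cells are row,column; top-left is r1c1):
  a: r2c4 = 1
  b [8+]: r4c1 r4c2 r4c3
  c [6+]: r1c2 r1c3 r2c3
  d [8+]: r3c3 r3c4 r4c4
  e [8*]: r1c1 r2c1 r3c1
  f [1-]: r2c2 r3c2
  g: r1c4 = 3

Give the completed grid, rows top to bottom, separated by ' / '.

G is a freebie; hence r1c4 = 3.
A is a freebie; hence r2c4 = 1.
The 3 cells of cage c must have sum 6, leaving r2c3 = 3.
Cage d has sum 8, leaving r3c3 = 2.
Cage d needs sum 8, so r3c4 = 4.
The 3 cells of cage d must have sum 8; hence r4c4 = 2.
Cage c needs sum 6, so r1c2 = 2.
2 is placed in column 3; hence r1c3 = 1.
Column 2 already has 2; hence r2c2 = 4.
Row 3 already has 4, leaving r3c1 = 1.
1 is placed in row 3, which forces r3c2 = 3.
3 is placed in column 2; hence r4c2 = 1.
1 is placed in column 3, so r4c3 = 4.
Row 1 already has 2, so r1c1 = 4.
Row 2 now contains 4, so r2c1 = 2.
4 is placed in row 4, which forces r4c1 = 3.

4 2 1 3 / 2 4 3 1 / 1 3 2 4 / 3 1 4 2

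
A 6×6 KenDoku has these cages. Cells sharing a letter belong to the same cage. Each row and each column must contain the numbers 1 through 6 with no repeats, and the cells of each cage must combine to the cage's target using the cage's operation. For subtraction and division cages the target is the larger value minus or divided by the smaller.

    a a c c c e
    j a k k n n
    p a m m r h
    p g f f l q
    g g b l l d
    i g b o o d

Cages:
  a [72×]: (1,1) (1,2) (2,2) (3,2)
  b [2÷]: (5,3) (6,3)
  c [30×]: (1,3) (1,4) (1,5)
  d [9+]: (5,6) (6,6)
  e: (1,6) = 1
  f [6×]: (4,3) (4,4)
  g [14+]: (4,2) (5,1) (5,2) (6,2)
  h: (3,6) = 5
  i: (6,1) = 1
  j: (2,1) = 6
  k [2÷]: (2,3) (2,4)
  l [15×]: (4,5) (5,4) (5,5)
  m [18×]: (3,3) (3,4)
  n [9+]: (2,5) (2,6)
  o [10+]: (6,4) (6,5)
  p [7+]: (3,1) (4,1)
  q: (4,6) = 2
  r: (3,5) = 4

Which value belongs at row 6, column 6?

Cage e is given, so (1,6) = 1.
Cage j is a single given cell, leaving (2,1) = 6.
R is a freebie, so (3,5) = 4.
Cage h is a single given cell, so (3,6) = 5.
Cage q is given; hence (4,6) = 2.
Cage i is a single given cell, leaving (6,1) = 1.
Column 5 now contains 4; hence (6,5) = 6.
Cage n needs two cells with sum 9, so (2,5) = 5.
The two cells of cage n must have sum 9, so (2,6) = 4.
The two cells of cage d must have sum 9; hence (5,6) = 6.
Row 6 already has 6, so (6,4) = 4.
The two cells of cage d must have sum 9; hence (6,6) = 3.
Cage l needs product 15, so (5,4) = 5.
3 is placed in row 6; hence (6,3) = 2.
The 3 cells of cage c must have product 30, so (1,3) = 5.
2 is placed in column 3, leaving (2,3) = 1.
Cage k needs two cells with quotient 2; hence (2,4) = 2.
1 is placed in column 3; hence (4,3) = 6.
Row 4 now contains 6, leaving (4,4) = 1.
Row 4 already has 1, leaving (4,5) = 3.
1 is placed in column 3, leaving (5,3) = 4.
3 is placed in column 5, leaving (5,5) = 1.
2 is placed in row 6, leaving (6,2) = 5.
Column 4 already has 2, leaving (1,4) = 3.
3 is placed in column 5, which forces (1,5) = 2.
Row 2 already has 2; hence (2,2) = 3.
6 is placed in column 3, leaving (3,3) = 3.
The two cells of cage m must have product 18; hence (3,4) = 6.
3 is placed in row 4; hence (4,2) = 4.
Column 2 already has 3; hence (5,2) = 2.
2 is placed in row 1, so (1,1) = 4.
Column 2 already has 4, so (1,2) = 6.
Row 3 now contains 3; hence (3,1) = 2.
Column 2 already has 2; hence (3,2) = 1.
4 is placed in row 4, so (4,1) = 5.
2 is placed in row 5, leaving (5,1) = 3.
The full grid is 4 6 5 3 2 1 / 6 3 1 2 5 4 / 2 1 3 6 4 5 / 5 4 6 1 3 2 / 3 2 4 5 1 6 / 1 5 2 4 6 3.

3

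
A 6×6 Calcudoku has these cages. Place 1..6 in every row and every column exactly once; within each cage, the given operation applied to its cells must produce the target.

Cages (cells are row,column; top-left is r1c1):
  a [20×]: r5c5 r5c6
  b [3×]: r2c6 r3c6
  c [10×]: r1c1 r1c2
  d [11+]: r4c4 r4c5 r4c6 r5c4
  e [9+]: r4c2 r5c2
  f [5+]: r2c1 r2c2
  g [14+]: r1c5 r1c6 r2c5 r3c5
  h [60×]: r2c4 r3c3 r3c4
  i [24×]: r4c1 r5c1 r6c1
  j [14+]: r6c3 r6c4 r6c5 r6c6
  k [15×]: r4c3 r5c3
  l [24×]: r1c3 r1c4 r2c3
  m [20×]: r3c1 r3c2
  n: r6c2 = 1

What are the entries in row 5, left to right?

1 6 3 2 5 4

N is a freebie, which forces r6c2 = 1.
The only place for 6 in row 6 is r6c1.
Row 5 needs a 2, and only r5c4 is open for it.
In row 5, 1 can only go at r5c1, so r5c1 = 1.
Column 1 now contains 1, so r4c1 = 4.
Column 1 already has 4, leaving r3c1 = 5.
Cage m's pair has product 20, which forces r3c2 = 4.
Column 1 now contains 5; hence r1c1 = 2.
The two cells of cage c must have product 10, which forces r1c2 = 5.
2 is placed in column 1, which forces r2c1 = 3.
Row 2 now contains 3, which forces r2c2 = 2.
Cage h needs product 60; hence r2c4 = 5.
Row 2 now contains 3, so r2c6 = 1.
The 3 cells of cage h must have product 60, which forces r3c3 = 2.
Cage h needs product 60, so r3c4 = 6.
1 is placed in column 6, so r3c6 = 3.
Cage g has sum 14; hence r1c5 = 3.
Row 3 now contains 3, which forces r3c5 = 1.
The 4 cells of cage d must have sum 11, so r4c4 = 1.
The 3 cells of cage l must have product 24; hence r1c3 = 1.
Column 4 already has 1, which forces r1c4 = 4.
Row 1 now contains 4, which forces r1c6 = 6.
Cage l has product 24, so r2c3 = 6.
Row 2 now contains 6, so r2c5 = 4.
6 is placed in column 6, leaving r4c6 = 2.
Column 5 already has 4; hence r5c5 = 5.
Row 5 already has 5, so r5c6 = 4.
Column 4 now contains 4, which forces r6c4 = 3.
Column 5 now contains 5, leaving r6c5 = 2.
Column 6 now contains 4, leaving r6c6 = 5.
Cage k's pair has product 15, leaving r4c3 = 5.
2 is placed in row 4; hence r4c5 = 6.
Row 5 already has 5, which forces r5c3 = 3.
Row 6 now contains 5, leaving r6c3 = 4.
Row 4 already has 6, so r4c2 = 3.
3 is placed in row 5, leaving r5c2 = 6.
The full grid is 2 5 1 4 3 6 / 3 2 6 5 4 1 / 5 4 2 6 1 3 / 4 3 5 1 6 2 / 1 6 3 2 5 4 / 6 1 4 3 2 5.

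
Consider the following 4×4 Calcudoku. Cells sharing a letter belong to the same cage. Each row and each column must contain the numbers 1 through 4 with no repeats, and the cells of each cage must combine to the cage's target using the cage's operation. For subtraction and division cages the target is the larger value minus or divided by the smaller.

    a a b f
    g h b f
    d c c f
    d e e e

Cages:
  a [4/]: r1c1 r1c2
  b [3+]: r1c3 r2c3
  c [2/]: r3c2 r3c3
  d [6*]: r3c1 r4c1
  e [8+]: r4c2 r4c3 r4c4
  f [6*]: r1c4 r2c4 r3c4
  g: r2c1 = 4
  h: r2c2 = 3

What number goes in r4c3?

Cage g is a single given cell; hence r2c1 = 4.
H is a freebie, so r2c2 = 3.
4 is placed in column 1, leaving r1c1 = 1.
Cage a's pair has quotient 4, leaving r1c2 = 4.
1 is placed in row 1, which forces r1c3 = 2.
2 is placed in row 1; hence r1c4 = 3.
Column 3 already has 2, which forces r2c3 = 1.
1 is placed in row 2; hence r2c4 = 2.
Column 3 now contains 1, leaving r3c3 = 4.
Column 4 now contains 2, which forces r3c4 = 1.
Column 2 already has 4, so r4c2 = 1.
4 is placed in column 3, which forces r4c3 = 3.
Column 4 now contains 1, so r4c4 = 4.
Cage d's pair has product 6, which forces r3c1 = 3.
Row 3 now contains 1, so r3c2 = 2.
3 is placed in row 4, so r4c1 = 2.
Filled in: 1 4 2 3 / 4 3 1 2 / 3 2 4 1 / 2 1 3 4.

3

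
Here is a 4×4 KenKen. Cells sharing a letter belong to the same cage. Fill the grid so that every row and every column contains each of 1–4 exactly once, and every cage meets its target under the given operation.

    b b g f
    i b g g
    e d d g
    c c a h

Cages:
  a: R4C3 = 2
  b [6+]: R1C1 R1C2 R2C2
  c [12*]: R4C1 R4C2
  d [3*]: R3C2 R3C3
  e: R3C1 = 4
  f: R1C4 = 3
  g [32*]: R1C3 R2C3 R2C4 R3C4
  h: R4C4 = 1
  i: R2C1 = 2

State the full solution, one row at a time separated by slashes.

1 2 4 3 / 2 3 1 4 / 4 1 3 2 / 3 4 2 1

F is a freebie, leaving R1C4 = 3.
Cage i is a single given cell; hence R2C1 = 2.
Cage e is a single given cell, leaving R3C1 = 4.
Column 1 already has 4, leaving R4C1 = 3.
3 is placed in row 4, so R4C2 = 4.
A is a freebie, so R4C3 = 2.
Cage h is given, leaving R4C4 = 1.
2 is placed in column 1; hence R1C1 = 1.
Cage b has sum 6, which forces R1C2 = 2.
The 4 cells of cage g must have product 32, leaving R1C3 = 4.
The 3 cells of cage b must have sum 6; hence R2C2 = 3.
The 4 cells of cage g must have product 32; hence R2C3 = 1.
Column 4 already has 1; hence R2C4 = 4.
Column 2 now contains 3; hence R3C2 = 1.
Column 3 now contains 1, so R3C3 = 3.
Column 4 already has 1; hence R3C4 = 2.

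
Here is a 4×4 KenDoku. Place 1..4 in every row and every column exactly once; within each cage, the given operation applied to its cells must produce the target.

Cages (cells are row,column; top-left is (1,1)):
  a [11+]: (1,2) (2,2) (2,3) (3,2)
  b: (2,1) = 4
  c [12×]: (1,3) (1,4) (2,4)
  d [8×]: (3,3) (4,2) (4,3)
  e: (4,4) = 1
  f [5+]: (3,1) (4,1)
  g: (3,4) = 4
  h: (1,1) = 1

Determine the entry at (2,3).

H is a freebie, leaving (1,1) = 1.
Cage b is given; hence (2,1) = 4.
G is a freebie; hence (3,4) = 4.
E is a freebie, leaving (4,4) = 1.
Cage a has sum 11, so (1,2) = 4.
Cage c has product 12; hence (1,3) = 2.
4 is placed in column 4, so (1,4) = 3.
Column 3 already has 2, leaving (2,3) = 3.
The 3 cells of cage c must have product 12, so (2,4) = 2.
The 3 cells of cage d must have product 8; hence (3,3) = 1.
4 is placed in column 2, leaving (4,2) = 2.
Column 3 already has 2, which forces (4,3) = 4.
Row 2 now contains 3; hence (2,2) = 1.
Cage f needs two cells with sum 5; hence (3,1) = 2.
Column 2 now contains 2; hence (3,2) = 3.
Row 4 now contains 2; hence (4,1) = 3.
The full grid is 1 4 2 3 / 4 1 3 2 / 2 3 1 4 / 3 2 4 1.

3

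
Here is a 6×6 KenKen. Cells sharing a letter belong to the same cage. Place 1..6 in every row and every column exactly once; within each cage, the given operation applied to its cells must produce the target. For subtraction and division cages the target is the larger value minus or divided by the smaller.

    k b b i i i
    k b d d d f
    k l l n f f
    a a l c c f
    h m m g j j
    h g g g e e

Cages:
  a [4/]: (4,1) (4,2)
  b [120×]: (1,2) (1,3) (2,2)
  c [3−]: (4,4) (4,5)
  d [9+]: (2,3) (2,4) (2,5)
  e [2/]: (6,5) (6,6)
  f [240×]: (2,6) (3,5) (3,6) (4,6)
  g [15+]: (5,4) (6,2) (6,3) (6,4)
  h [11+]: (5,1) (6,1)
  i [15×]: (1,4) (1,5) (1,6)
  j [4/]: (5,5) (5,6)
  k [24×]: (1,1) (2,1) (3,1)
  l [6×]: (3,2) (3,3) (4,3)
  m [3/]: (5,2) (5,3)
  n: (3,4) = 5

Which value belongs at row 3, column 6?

6

Cage n is given, leaving (3,4) = 5.
The only place for 2 in row 1 is (1,1).
Row 5 needs a 5, and only (5,1) is open for it.
Column 1 now contains 5; hence (6,1) = 6.
The only place for 1 in column 1 is (4,1).
Row 4 already has 1, so (4,2) = 4.
Cage b has product 120, so (1,3) = 4.
In row 1, 6 can only go at (1,2), so (1,2) = 6.
Column 2 already has 6, which forces (2,2) = 5.
Cage f needs product 240; hence (4,6) = 5.
The 3 cells of cage i must have product 15, so (1,5) = 5.
The only place for 2 in row 4 is (4,3).
The only place for 2 in row 5 is (5,2).
Cage m needs two cells with quotient 3, leaving (5,3) = 6.
6 is placed in row 5, leaving (5,4) = 3.
Cage g has sum 15, so (6,3) = 5.
Column 4 now contains 3, which forces (1,4) = 1.
Cage i needs product 15, leaving (1,6) = 3.
Column 4 now contains 3, so (4,4) = 6.
Cage c needs two cells with difference 3, which forces (4,5) = 3.
Cage g needs sum 15, so (6,2) = 3.
Cage g needs sum 15; hence (6,4) = 4.
4 is placed in column 4, which forces (2,4) = 2.
3 is placed in column 2; hence (3,2) = 1.
Cage l needs product 6; hence (3,3) = 3.
Cage k has product 24, so (2,1) = 3.
Column 3 now contains 3, so (2,3) = 1.
The 3 cells of cage d must have sum 9, so (2,5) = 6.
6 is placed in row 2, which forces (2,6) = 4.
3 is placed in row 3, leaving (3,1) = 4.
Row 3 already has 4, so (3,5) = 2.
2 is placed in row 3, which forces (3,6) = 6.
4 is placed in column 6, leaving (5,6) = 1.
2 is placed in column 5, leaving (6,5) = 1.
Column 6 now contains 1; hence (6,6) = 2.
Row 5 already has 1, leaving (5,5) = 4.
Completed grid: 2 6 4 1 5 3 / 3 5 1 2 6 4 / 4 1 3 5 2 6 / 1 4 2 6 3 5 / 5 2 6 3 4 1 / 6 3 5 4 1 2.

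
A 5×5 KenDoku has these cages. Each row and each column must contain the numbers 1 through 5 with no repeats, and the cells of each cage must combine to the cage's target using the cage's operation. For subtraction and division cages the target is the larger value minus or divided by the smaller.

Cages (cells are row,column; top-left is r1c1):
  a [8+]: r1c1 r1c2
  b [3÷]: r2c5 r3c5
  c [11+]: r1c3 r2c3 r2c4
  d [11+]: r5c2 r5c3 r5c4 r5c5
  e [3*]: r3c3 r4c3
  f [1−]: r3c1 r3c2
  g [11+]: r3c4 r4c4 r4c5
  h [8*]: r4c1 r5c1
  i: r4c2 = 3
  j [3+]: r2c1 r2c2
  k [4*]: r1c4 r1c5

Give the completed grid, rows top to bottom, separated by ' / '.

3 5 2 1 4 / 1 2 4 5 3 / 5 4 3 2 1 / 2 3 1 4 5 / 4 1 5 3 2

Cage i is a single given cell, so r4c2 = 3.
3 is placed in row 4, leaving r4c3 = 1.
Cage a's pair has sum 8; hence r1c1 = 3.
Column 2 now contains 3, which forces r1c2 = 5.
Column 3 now contains 1, which forces r3c3 = 3.
3 is placed in row 3, leaving r3c5 = 1.
Cage k needs two cells with product 4, so r1c4 = 1.
Column 5 now contains 1, which forces r1c5 = 4.
Column 5 now contains 1, which forces r2c5 = 3.
Cage f needs two cells with difference 1, so r3c1 = 5.
The two cells of cage f must have difference 1, so r3c2 = 4.
Row 3 now contains 4, leaving r3c4 = 2.
4 is placed in row 1, which forces r1c3 = 2.
Cage g has sum 11, so r4c4 = 4.
Cage g has sum 11, so r4c5 = 5.
The 4 cells of cage d must have sum 11, leaving r5c2 = 1.
2 is placed in column 3, leaving r5c3 = 5.
Cage d needs sum 11, leaving r5c4 = 3.
Column 5 already has 5, leaving r5c5 = 2.
Cage j's pair has sum 3, so r2c1 = 1.
Column 2 already has 1; hence r2c2 = 2.
Column 3 already has 5; hence r2c3 = 4.
4 is placed in column 4; hence r2c4 = 5.
Row 4 now contains 4, leaving r4c1 = 2.
2 is placed in row 5, which forces r5c1 = 4.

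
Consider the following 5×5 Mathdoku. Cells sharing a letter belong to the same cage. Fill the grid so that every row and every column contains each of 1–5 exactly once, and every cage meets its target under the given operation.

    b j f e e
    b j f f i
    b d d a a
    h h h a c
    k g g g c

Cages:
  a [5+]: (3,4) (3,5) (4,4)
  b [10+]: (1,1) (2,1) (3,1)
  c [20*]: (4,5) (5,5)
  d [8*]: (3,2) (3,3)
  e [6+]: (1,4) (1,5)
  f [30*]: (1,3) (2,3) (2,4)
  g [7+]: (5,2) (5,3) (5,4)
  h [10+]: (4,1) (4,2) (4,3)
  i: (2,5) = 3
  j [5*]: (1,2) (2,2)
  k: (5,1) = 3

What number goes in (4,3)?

Cage i is a single given cell, so (2,5) = 3.
Cage k is a single given cell, leaving (5,1) = 3.
Cage f needs product 30, so (1,3) = 3.
Row 2 needs a 4, and only (2,1) is open for it.
The only place for 1 in row 2 is (2,2).
Column 2 now contains 1, leaving (1,2) = 5.
Row 1 already has 5; hence (1,1) = 1.
Cage b needs sum 10, which forces (3,1) = 5.
Column 1 now contains 5, which forces (4,1) = 2.
Row 4 already has 2; hence (4,4) = 1.
Column 4 already has 1, which forces (3,4) = 3.
The 3 cells of cage a must have sum 5, so (3,5) = 1.
The 3 cells of cage h must have sum 10, leaving (4,2) = 3.
Row 4 now contains 1, so (4,3) = 5.
5 is placed in row 4; hence (4,5) = 4.
Cage g needs sum 7; hence (5,3) = 1.
Column 5 now contains 4, so (5,5) = 5.
The two cells of cage e must have sum 6, leaving (1,4) = 4.
Column 5 now contains 4; hence (1,5) = 2.
Column 3 already has 5, so (2,3) = 2.
The 3 cells of cage f must have product 30, which forces (2,4) = 5.
Column 3 now contains 2; hence (3,3) = 4.
4 is placed in column 4, leaving (5,4) = 2.
Row 3 already has 4; hence (3,2) = 2.
2 is placed in row 5, so (5,2) = 4.
Filled in: 1 5 3 4 2 / 4 1 2 5 3 / 5 2 4 3 1 / 2 3 5 1 4 / 3 4 1 2 5.

5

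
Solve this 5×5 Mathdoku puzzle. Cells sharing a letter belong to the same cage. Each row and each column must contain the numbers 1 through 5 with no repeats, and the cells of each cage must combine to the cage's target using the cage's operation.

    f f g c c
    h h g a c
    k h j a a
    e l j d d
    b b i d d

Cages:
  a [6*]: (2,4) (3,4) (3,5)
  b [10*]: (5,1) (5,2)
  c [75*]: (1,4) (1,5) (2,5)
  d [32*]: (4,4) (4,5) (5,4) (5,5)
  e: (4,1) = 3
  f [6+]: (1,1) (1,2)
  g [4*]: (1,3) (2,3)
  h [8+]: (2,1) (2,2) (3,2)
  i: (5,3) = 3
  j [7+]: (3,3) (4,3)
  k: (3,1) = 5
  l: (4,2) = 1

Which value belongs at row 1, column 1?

Cage c has product 75, which forces (1,4) = 5.
Cage c has product 75, leaving (1,5) = 3.
The 3 cells of cage c must have product 75, so (2,5) = 5.
Cage k is a single given cell, so (3,1) = 5.
E is a freebie, which forces (4,1) = 3.
Cage l is given; hence (4,2) = 1.
5 is placed in column 1, leaving (5,1) = 2.
Row 5 now contains 2, leaving (5,2) = 5.
I is a freebie, which forces (5,3) = 3.
Cage f needs two cells with sum 6, leaving (1,1) = 4.
Cage f's pair has sum 6, which forces (1,2) = 2.
Row 1 now contains 4, leaving (1,3) = 1.
The 3 cells of cage h must have sum 8; hence (2,1) = 1.
1 is placed in column 3; hence (2,3) = 4.
Cage j needs two cells with sum 7, leaving (3,3) = 2.
2 is placed in row 3, which forces (3,5) = 1.
The two cells of cage j must have sum 7, which forces (4,3) = 5.
Column 5 now contains 1; hence (5,5) = 4.
Row 2 now contains 4, leaving (2,2) = 3.
The 3 cells of cage a must have product 6, leaving (2,4) = 2.
The 3 cells of cage h must have sum 8, which forces (3,2) = 4.
Row 3 already has 1, so (3,4) = 3.
The 4 cells of cage d must have product 32, leaving (4,4) = 4.
Column 5 now contains 4, which forces (4,5) = 2.
4 is placed in row 5; hence (5,4) = 1.
Filled in: 4 2 1 5 3 / 1 3 4 2 5 / 5 4 2 3 1 / 3 1 5 4 2 / 2 5 3 1 4.

4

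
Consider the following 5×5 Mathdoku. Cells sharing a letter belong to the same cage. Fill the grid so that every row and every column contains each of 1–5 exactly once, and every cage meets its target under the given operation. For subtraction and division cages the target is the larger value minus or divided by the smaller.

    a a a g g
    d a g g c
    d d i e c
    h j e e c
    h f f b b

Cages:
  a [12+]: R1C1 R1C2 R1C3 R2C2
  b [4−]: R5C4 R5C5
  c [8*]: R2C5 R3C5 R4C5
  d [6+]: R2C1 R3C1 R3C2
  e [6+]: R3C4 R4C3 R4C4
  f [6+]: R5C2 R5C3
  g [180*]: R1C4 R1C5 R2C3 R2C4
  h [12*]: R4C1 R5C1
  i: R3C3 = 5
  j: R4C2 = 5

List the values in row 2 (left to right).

2 4 3 5 1

Cage i is given, which forces R3C3 = 5.
Cage j is given, leaving R4C2 = 5.
Row 2 needs a 5, and only R2C4 is open for it.
Cage g needs product 180, so R2C3 = 3.
Column 4 already has 5; hence R5C4 = 1.
The two cells of cage b must have difference 4; hence R5C5 = 5.
Cage e has sum 6, leaving R4C3 = 1.
In row 1, 5 can only go at R1C1, so R1C1 = 5.
Row 1 needs a 1, and only R1C2 is open for it.
Row 1 needs a 2, and only R1C3 is open for it.
Cage a has sum 12, leaving R2C2 = 4.
Cage f needs two cells with sum 6, leaving R5C2 = 2.
2 is placed in column 3, which forces R5C3 = 4.
2 is placed in column 2; hence R3C2 = 3.
3 is placed in row 3; hence R3C4 = 2.
The two cells of cage h must have product 12, leaving R4C1 = 4.
Column 4 already has 2, which forces R4C4 = 3.
Row 4 already has 4; hence R4C5 = 2.
Row 5 now contains 4; hence R5C1 = 3.
3 is placed in column 4, leaving R1C4 = 4.
Cage g has product 180; hence R1C5 = 3.
Cage d has sum 6, which forces R2C1 = 2.
2 is placed in column 5, so R2C5 = 1.
Row 3 now contains 2; hence R3C1 = 1.
Cage c has product 8; hence R3C5 = 4.
The full grid is 5 1 2 4 3 / 2 4 3 5 1 / 1 3 5 2 4 / 4 5 1 3 2 / 3 2 4 1 5.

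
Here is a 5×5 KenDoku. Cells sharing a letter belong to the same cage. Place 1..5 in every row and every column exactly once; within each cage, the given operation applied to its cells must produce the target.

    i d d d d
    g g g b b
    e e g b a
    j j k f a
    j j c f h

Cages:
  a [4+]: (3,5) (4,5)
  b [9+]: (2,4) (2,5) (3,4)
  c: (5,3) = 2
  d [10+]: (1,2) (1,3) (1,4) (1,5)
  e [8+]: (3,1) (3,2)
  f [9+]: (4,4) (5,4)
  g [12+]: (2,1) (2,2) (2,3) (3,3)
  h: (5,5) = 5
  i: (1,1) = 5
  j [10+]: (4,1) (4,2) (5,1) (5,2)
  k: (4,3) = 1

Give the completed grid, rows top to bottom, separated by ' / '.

I is a freebie, so (1,1) = 5.
Column 1 now contains 5, so (3,1) = 3.
Row 3 now contains 3, so (3,2) = 5.
Row 3 now contains 3, which forces (3,5) = 1.
Cage k is given, leaving (4,3) = 1.
1 is placed in column 5; hence (4,5) = 3.
C is a freebie, so (5,3) = 2.
Cage h is given, so (5,5) = 5.
Column 3 now contains 2; hence (3,3) = 4.
4 is placed in row 3, so (3,4) = 2.
Cage f needs two cells with sum 9, leaving (4,4) = 5.
The 4 cells of cage j must have sum 10, so (5,1) = 1.
Cage j has sum 10; hence (5,2) = 3.
Row 5 already has 5, leaving (5,4) = 4.
4 is placed in column 3; hence (1,3) = 3.
Cage d has sum 10, which forces (1,4) = 1.
The 4 cells of cage g must have sum 12, leaving (2,2) = 1.
Column 3 now contains 3; hence (2,3) = 5.
The 3 cells of cage b must have sum 9, leaving (2,4) = 3.
Cage b has sum 9, leaving (2,5) = 4.
Cage d has sum 10; hence (1,2) = 4.
Column 5 now contains 4, so (1,5) = 2.
Row 2 already has 4; hence (2,1) = 2.
Column 1 already has 2, so (4,1) = 4.
Column 2 now contains 4, which forces (4,2) = 2.

5 4 3 1 2 / 2 1 5 3 4 / 3 5 4 2 1 / 4 2 1 5 3 / 1 3 2 4 5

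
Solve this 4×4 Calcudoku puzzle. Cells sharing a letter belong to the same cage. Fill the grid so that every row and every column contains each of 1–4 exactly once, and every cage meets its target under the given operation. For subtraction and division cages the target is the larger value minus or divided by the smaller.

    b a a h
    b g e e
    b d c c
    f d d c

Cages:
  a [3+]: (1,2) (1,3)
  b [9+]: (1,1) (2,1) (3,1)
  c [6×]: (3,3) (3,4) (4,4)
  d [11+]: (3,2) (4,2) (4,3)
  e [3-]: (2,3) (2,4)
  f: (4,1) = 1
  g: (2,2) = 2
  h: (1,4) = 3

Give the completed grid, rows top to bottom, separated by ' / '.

Cage h is given, which forces (1,4) = 3.
Cage g is given, so (2,2) = 2.
Cage d needs sum 11, leaving (3,2) = 4.
F is a freebie; hence (4,1) = 1.
Cage d has sum 11, so (4,2) = 3.
Cage d needs sum 11, which forces (4,3) = 4.
1 is placed in row 4, so (4,4) = 2.
Column 2 now contains 2, which forces (1,2) = 1.
The two cells of cage a must have sum 3, which forces (1,3) = 2.
4 is placed in column 3, which forces (2,3) = 1.
The two cells of cage e must have difference 3; hence (2,4) = 4.
The 3 cells of cage c must have product 6, leaving (3,3) = 3.
Column 4 now contains 2, leaving (3,4) = 1.
Row 1 now contains 2, which forces (1,1) = 4.
Row 2 already has 4, so (2,1) = 3.
Row 3 now contains 3, which forces (3,1) = 2.

4 1 2 3 / 3 2 1 4 / 2 4 3 1 / 1 3 4 2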